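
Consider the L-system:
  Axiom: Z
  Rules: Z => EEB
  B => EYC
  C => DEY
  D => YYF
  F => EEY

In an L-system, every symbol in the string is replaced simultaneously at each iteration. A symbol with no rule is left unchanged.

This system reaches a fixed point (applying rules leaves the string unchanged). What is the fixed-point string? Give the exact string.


Step 0: Z
Step 1: EEB
Step 2: EEEYC
Step 3: EEEYDEY
Step 4: EEEYYYFEY
Step 5: EEEYYYEEYEY
Step 6: EEEYYYEEYEY  (unchanged — fixed point at step 5)

Answer: EEEYYYEEYEY


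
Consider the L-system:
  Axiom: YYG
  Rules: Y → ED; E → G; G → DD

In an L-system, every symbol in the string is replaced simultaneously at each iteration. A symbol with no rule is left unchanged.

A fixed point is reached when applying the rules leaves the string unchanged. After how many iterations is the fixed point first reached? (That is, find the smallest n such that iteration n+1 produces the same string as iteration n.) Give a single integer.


Answer: 3

Derivation:
Step 0: YYG
Step 1: EDEDDD
Step 2: GDGDDD
Step 3: DDDDDDDD
Step 4: DDDDDDDD  (unchanged — fixed point at step 3)


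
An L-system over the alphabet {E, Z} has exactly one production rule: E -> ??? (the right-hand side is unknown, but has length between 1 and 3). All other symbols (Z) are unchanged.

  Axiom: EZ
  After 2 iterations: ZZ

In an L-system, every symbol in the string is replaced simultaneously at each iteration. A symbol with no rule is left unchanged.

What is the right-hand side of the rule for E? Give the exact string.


Trying E -> Z:
  Step 0: EZ
  Step 1: ZZ
  Step 2: ZZ
Matches the given result.

Answer: Z


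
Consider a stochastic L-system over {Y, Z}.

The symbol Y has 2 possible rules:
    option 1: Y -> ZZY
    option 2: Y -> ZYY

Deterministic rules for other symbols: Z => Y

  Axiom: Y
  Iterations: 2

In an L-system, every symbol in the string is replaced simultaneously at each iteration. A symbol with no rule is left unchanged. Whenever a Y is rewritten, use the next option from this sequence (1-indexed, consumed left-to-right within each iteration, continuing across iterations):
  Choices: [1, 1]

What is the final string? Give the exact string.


Step 0: Y
Step 1: ZZY  (used choices [1])
Step 2: YYZZY  (used choices [1])

Answer: YYZZY


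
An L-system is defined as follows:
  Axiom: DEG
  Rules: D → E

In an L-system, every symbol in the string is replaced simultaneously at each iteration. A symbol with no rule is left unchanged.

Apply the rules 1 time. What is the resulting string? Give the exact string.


Step 0: DEG
Step 1: EEG

Answer: EEG


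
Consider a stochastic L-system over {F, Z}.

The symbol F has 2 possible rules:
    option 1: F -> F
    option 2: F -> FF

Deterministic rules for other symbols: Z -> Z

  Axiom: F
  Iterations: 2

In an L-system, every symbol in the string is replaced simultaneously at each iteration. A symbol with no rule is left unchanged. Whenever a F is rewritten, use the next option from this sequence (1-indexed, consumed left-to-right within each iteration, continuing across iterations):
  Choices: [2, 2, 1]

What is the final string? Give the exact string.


Step 0: F
Step 1: FF  (used choices [2])
Step 2: FFF  (used choices [2, 1])

Answer: FFF


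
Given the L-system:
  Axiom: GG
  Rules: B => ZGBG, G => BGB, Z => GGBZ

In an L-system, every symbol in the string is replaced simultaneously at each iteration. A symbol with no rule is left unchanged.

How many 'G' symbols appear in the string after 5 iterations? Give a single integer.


Answer: 434

Derivation:
Step 0: GG  (2 'G')
Step 1: BGBBGB  (2 'G')
Step 2: ZGBGBGBZGBGZGBGBGBZGBG  (10 'G')
Step 3: GGBZBGBZGBGBGBZGBGBGBZGBGGGBZBGBZGBGBGBGGBZBGBZGBGBGBZGBGBGBZGBGGGBZBGBZGBGBGB  (34 'G')
Step 4: BGBBGBZGBGGGBZZGBGBGBZGBGGGBZBGBZGBGBGBZGBGBGBZGBGGGBZBGBZGBGBGBZGBGBGBZGBGGGBZBGBZGBGBGBBGBBGBZGBGGGBZZGBGBGBZGBGGGBZBGBZGBGBGBZGBGBGBZGBGBGBBGBZGBGGGBZZGBGBGBZGBGGGBZBGBZGBGBGBZGBGBGBZGBGGGBZBGBZGBGBGBZGBGBGBZGBGGGBZBGBZGBGBGBBGBBGBZGBGGGBZZGBGBGBZGBGGGBZBGBZGBGBGBZGBGBGBZGBG  (122 'G')
Step 5: ZGBGBGBZGBGZGBGBGBZGBGGGBZBGBZGBGBGBBGBBGBZGBGGGBZGGBZBGBZGBGBGBZGBGBGBZGBGGGBZBGBZGBGBGBBGBBGBZGBGGGBZZGBGBGBZGBGGGBZBGBZGBGBGBZGBGBGBZGBGGGBZBGBZGBGBGBZGBGBGBZGBGGGBZBGBZGBGBGBBGBBGBZGBGGGBZZGBGBGBZGBGGGBZBGBZGBGBGBZGBGBGBZGBGGGBZBGBZGBGBGBZGBGBGBZGBGGGBZBGBZGBGBGBBGBBGBZGBGGGBZZGBGBGBZGBGGGBZBGBZGBGBGBZGBGBGBZGBGZGBGBGBZGBGZGBGBGBZGBGGGBZBGBZGBGBGBBGBBGBZGBGGGBZGGBZBGBZGBGBGBZGBGBGBZGBGGGBZBGBZGBGBGBBGBBGBZGBGGGBZZGBGBGBZGBGGGBZBGBZGBGBGBZGBGBGBZGBGGGBZBGBZGBGBGBZGBGBGBZGBGGGBZBGBZGBGBGBZGBGBGBZGBGZGBGBGBZGBGGGBZBGBZGBGBGBBGBBGBZGBGGGBZGGBZBGBZGBGBGBZGBGBGBZGBGGGBZBGBZGBGBGBBGBBGBZGBGGGBZZGBGBGBZGBGGGBZBGBZGBGBGBZGBGBGBZGBGGGBZBGBZGBGBGBZGBGBGBZGBGGGBZBGBZGBGBGBBGBBGBZGBGGGBZZGBGBGBZGBGGGBZBGBZGBGBGBZGBGBGBZGBGGGBZBGBZGBGBGBZGBGBGBZGBGGGBZBGBZGBGBGBBGBBGBZGBGGGBZZGBGBGBZGBGGGBZBGBZGBGBGBZGBGBGBZGBGZGBGBGBZGBGZGBGBGBZGBGGGBZBGBZGBGBGBBGBBGBZGBGGGBZGGBZBGBZGBGBGBZGBGBGBZGBGGGBZBGBZGBGBGBBGBBGBZGBGGGBZZGBGBGBZGBGGGBZBGBZGBGBGBZGBGBGBZGBGGGBZBGBZGBGBGBZGBGBGBZGBGGGBZBGBZGBGBGB  (434 'G')


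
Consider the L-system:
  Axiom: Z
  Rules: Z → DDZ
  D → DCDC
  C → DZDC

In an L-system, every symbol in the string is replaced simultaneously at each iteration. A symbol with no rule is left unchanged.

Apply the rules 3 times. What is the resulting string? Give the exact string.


Answer: DCDCDZDCDCDCDZDCDCDCDZDCDCDCDZDCDCDCDCDCDDZ

Derivation:
Step 0: Z
Step 1: DDZ
Step 2: DCDCDCDCDDZ
Step 3: DCDCDZDCDCDCDZDCDCDCDZDCDCDCDZDCDCDCDCDCDDZ


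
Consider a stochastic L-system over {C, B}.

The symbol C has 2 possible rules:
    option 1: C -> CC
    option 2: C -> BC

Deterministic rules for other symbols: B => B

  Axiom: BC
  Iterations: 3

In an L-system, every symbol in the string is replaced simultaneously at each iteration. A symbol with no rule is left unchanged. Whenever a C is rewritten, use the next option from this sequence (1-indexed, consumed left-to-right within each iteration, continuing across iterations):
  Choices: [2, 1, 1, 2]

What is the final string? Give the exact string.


Answer: BBCCBC

Derivation:
Step 0: BC
Step 1: BBC  (used choices [2])
Step 2: BBCC  (used choices [1])
Step 3: BBCCBC  (used choices [1, 2])


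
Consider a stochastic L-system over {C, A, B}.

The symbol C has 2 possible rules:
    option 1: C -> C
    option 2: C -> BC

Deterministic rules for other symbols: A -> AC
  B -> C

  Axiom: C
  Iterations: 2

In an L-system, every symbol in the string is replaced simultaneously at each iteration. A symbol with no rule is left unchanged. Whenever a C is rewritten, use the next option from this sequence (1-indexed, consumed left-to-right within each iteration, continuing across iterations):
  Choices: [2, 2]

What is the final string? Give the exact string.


Step 0: C
Step 1: BC  (used choices [2])
Step 2: CBC  (used choices [2])

Answer: CBC


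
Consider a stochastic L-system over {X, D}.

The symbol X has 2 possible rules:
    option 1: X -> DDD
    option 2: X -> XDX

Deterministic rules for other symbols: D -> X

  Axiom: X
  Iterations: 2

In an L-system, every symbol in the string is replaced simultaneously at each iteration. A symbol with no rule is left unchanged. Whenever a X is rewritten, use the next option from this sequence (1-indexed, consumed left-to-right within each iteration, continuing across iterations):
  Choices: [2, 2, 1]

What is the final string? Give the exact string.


Step 0: X
Step 1: XDX  (used choices [2])
Step 2: XDXXDDD  (used choices [2, 1])

Answer: XDXXDDD


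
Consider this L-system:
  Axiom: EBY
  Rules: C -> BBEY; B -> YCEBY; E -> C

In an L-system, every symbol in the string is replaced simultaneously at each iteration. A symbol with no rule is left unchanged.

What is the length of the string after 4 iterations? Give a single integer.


Answer: 103

Derivation:
Step 0: length = 3
Step 1: length = 7
Step 2: length = 17
Step 3: length = 43
Step 4: length = 103


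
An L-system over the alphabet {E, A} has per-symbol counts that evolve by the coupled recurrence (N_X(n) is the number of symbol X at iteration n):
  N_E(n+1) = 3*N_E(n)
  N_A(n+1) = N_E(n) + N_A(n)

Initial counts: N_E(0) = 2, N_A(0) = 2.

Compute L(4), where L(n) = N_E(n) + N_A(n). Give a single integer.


Answer: 244

Derivation:
Step 0: N_E=2, N_A=2, L=4
Step 1: N_E=6, N_A=4, L=10
Step 2: N_E=18, N_A=10, L=28
Step 3: N_E=54, N_A=28, L=82
Step 4: N_E=162, N_A=82, L=244


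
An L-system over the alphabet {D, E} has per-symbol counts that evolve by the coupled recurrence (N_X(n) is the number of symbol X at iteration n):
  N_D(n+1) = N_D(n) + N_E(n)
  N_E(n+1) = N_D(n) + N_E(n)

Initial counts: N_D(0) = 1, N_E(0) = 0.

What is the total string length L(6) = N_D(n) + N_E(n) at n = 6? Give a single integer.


Answer: 64

Derivation:
Step 0: N_D=1, N_E=0, L=1
Step 1: N_D=1, N_E=1, L=2
Step 2: N_D=2, N_E=2, L=4
Step 3: N_D=4, N_E=4, L=8
Step 4: N_D=8, N_E=8, L=16
Step 5: N_D=16, N_E=16, L=32
Step 6: N_D=32, N_E=32, L=64


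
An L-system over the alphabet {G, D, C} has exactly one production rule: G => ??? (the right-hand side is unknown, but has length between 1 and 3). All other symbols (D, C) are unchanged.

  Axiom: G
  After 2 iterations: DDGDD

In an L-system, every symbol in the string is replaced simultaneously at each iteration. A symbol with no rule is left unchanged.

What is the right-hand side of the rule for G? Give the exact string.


Trying G => DGD:
  Step 0: G
  Step 1: DGD
  Step 2: DDGDD
Matches the given result.

Answer: DGD


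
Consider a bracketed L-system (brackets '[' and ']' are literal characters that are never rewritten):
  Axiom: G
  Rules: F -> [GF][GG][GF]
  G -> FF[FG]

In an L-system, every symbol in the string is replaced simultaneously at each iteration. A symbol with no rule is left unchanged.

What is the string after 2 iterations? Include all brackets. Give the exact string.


Answer: [GF][GG][GF][GF][GG][GF][[GF][GG][GF]FF[FG]]

Derivation:
Step 0: G
Step 1: FF[FG]
Step 2: [GF][GG][GF][GF][GG][GF][[GF][GG][GF]FF[FG]]


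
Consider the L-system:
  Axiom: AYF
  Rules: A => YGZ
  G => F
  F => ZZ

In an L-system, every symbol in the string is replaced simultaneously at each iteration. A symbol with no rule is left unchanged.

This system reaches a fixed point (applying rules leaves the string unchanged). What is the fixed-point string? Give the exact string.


Step 0: AYF
Step 1: YGZYZZ
Step 2: YFZYZZ
Step 3: YZZZYZZ
Step 4: YZZZYZZ  (unchanged — fixed point at step 3)

Answer: YZZZYZZ


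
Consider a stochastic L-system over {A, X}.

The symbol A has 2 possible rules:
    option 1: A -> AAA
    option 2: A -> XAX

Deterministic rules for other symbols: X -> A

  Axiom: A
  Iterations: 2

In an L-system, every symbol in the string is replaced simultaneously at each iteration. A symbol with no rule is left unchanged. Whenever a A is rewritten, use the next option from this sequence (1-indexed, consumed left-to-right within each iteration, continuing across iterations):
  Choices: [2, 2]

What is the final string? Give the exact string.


Step 0: A
Step 1: XAX  (used choices [2])
Step 2: AXAXA  (used choices [2])

Answer: AXAXA


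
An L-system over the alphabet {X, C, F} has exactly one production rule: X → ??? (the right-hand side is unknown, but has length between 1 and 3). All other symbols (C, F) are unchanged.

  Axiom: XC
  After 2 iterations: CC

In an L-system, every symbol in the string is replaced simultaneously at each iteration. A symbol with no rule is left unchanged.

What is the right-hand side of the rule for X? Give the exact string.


Answer: C

Derivation:
Trying X → C:
  Step 0: XC
  Step 1: CC
  Step 2: CC
Matches the given result.


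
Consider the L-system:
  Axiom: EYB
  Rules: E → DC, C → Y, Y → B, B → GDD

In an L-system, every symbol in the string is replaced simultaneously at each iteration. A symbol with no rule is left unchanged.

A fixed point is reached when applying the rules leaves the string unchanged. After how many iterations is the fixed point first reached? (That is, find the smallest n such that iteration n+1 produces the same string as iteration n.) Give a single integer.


Answer: 4

Derivation:
Step 0: EYB
Step 1: DCBGDD
Step 2: DYGDDGDD
Step 3: DBGDDGDD
Step 4: DGDDGDDGDD
Step 5: DGDDGDDGDD  (unchanged — fixed point at step 4)


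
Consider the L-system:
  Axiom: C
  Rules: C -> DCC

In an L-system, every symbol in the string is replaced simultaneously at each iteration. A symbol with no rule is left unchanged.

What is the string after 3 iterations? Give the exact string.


Step 0: C
Step 1: DCC
Step 2: DDCCDCC
Step 3: DDDCCDCCDDCCDCC

Answer: DDDCCDCCDDCCDCC


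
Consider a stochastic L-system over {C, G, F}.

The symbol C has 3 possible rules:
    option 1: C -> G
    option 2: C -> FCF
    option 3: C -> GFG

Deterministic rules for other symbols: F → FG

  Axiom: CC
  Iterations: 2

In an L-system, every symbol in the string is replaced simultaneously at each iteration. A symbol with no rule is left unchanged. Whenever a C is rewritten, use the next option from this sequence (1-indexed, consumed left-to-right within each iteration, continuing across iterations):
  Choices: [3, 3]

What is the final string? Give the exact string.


Answer: GFGGGFGG

Derivation:
Step 0: CC
Step 1: GFGGFG  (used choices [3, 3])
Step 2: GFGGGFGG  (used choices [])


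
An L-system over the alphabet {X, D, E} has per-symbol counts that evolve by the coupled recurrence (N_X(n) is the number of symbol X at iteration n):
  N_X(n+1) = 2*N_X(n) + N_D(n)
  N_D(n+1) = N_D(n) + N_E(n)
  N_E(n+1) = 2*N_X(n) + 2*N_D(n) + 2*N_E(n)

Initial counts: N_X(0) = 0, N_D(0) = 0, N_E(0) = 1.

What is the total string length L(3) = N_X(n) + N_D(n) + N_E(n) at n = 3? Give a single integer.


Step 0: N_X=0, N_D=0, N_E=1, L=1
Step 1: N_X=0, N_D=1, N_E=2, L=3
Step 2: N_X=1, N_D=3, N_E=6, L=10
Step 3: N_X=5, N_D=9, N_E=20, L=34

Answer: 34


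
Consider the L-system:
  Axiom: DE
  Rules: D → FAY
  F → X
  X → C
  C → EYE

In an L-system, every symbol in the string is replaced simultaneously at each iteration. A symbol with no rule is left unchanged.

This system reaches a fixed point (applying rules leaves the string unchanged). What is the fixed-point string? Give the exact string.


Step 0: DE
Step 1: FAYE
Step 2: XAYE
Step 3: CAYE
Step 4: EYEAYE
Step 5: EYEAYE  (unchanged — fixed point at step 4)

Answer: EYEAYE


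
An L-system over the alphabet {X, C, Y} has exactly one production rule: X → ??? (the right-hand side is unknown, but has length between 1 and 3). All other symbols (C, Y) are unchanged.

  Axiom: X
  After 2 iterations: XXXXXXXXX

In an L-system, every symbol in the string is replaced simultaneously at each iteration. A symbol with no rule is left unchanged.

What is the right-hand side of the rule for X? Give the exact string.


Answer: XXX

Derivation:
Trying X → XXX:
  Step 0: X
  Step 1: XXX
  Step 2: XXXXXXXXX
Matches the given result.


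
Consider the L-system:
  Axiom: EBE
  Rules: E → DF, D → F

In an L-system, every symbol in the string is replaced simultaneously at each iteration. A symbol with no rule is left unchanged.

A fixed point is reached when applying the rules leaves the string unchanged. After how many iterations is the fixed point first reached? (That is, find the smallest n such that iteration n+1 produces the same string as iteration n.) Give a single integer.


Step 0: EBE
Step 1: DFBDF
Step 2: FFBFF
Step 3: FFBFF  (unchanged — fixed point at step 2)

Answer: 2


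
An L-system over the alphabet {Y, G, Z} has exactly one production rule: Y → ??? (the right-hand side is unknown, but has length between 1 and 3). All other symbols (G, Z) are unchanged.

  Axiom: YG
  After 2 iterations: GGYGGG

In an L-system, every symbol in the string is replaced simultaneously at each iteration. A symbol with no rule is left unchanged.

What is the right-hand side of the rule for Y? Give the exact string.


Trying Y → GYG:
  Step 0: YG
  Step 1: GYGG
  Step 2: GGYGGG
Matches the given result.

Answer: GYG


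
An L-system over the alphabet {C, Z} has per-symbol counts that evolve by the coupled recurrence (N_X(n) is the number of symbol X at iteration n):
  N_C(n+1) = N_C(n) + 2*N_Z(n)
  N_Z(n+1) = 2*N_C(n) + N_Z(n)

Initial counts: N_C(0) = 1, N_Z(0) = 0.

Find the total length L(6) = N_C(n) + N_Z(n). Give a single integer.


Step 0: N_C=1, N_Z=0, L=1
Step 1: N_C=1, N_Z=2, L=3
Step 2: N_C=5, N_Z=4, L=9
Step 3: N_C=13, N_Z=14, L=27
Step 4: N_C=41, N_Z=40, L=81
Step 5: N_C=121, N_Z=122, L=243
Step 6: N_C=365, N_Z=364, L=729

Answer: 729


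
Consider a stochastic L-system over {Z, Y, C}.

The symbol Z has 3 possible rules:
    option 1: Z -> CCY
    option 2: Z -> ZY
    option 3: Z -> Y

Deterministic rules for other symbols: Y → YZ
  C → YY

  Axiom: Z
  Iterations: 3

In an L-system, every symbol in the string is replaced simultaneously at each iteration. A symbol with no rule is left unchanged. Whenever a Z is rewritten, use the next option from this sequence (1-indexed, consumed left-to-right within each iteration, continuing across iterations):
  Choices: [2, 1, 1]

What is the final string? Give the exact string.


Step 0: Z
Step 1: ZY  (used choices [2])
Step 2: CCYYZ  (used choices [1])
Step 3: YYYYYZYZCCY  (used choices [1])

Answer: YYYYYZYZCCY


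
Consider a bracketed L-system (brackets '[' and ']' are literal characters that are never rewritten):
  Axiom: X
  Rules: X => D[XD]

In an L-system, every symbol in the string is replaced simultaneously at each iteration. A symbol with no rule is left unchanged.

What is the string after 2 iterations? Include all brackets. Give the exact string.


Answer: D[D[XD]D]

Derivation:
Step 0: X
Step 1: D[XD]
Step 2: D[D[XD]D]


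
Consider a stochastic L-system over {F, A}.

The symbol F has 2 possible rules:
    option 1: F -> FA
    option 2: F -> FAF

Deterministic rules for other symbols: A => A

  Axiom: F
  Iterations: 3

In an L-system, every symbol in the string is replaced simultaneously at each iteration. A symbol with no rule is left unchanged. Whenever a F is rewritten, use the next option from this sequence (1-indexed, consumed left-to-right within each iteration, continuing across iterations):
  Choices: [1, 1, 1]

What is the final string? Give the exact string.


Answer: FAAA

Derivation:
Step 0: F
Step 1: FA  (used choices [1])
Step 2: FAA  (used choices [1])
Step 3: FAAA  (used choices [1])


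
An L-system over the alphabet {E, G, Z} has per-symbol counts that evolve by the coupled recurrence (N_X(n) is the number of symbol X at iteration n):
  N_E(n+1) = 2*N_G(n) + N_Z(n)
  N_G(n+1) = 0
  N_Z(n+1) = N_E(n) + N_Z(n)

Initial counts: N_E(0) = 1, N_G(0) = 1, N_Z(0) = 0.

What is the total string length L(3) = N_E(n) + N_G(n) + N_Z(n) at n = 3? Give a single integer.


Step 0: N_E=1, N_G=1, N_Z=0, L=2
Step 1: N_E=2, N_G=0, N_Z=1, L=3
Step 2: N_E=1, N_G=0, N_Z=3, L=4
Step 3: N_E=3, N_G=0, N_Z=4, L=7

Answer: 7


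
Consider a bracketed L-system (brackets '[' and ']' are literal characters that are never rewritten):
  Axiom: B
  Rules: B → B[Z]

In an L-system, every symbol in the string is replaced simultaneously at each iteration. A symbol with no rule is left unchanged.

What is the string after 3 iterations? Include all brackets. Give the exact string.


Step 0: B
Step 1: B[Z]
Step 2: B[Z][Z]
Step 3: B[Z][Z][Z]

Answer: B[Z][Z][Z]


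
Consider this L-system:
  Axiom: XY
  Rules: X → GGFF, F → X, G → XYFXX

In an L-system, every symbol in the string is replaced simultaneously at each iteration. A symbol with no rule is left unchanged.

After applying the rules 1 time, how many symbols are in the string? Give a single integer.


Answer: 5

Derivation:
Step 0: length = 2
Step 1: length = 5


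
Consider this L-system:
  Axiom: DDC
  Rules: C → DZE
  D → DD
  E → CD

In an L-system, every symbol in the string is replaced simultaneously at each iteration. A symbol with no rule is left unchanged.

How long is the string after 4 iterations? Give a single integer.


Step 0: length = 3
Step 1: length = 7
Step 2: length = 13
Step 3: length = 26
Step 4: length = 50

Answer: 50


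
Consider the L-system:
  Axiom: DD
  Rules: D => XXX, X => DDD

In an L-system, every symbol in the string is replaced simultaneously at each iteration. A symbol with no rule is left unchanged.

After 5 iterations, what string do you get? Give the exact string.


Answer: XXXXXXXXXXXXXXXXXXXXXXXXXXXXXXXXXXXXXXXXXXXXXXXXXXXXXXXXXXXXXXXXXXXXXXXXXXXXXXXXXXXXXXXXXXXXXXXXXXXXXXXXXXXXXXXXXXXXXXXXXXXXXXXXXXXXXXXXXXXXXXXXXXXXXXXXXXXXXXXXXXXXXXXXXXXXXXXXXXXXXXXXXXXXXXXXXXXXXXXXXXXXXXXXXXXXXXXXXXXXXXXXXXXXXXXXXXXXXXXXXXXXXXXXXXXXXXXXXXXXXXXXXXXXXXXXXXXXXXXXXXXXXXXXXXXXXXXXXXXXXXXXXXXXXXXXXXXXXXXXXXXXXXXXXXXXXXXXXXXXXXXXXXXXXXXXXXXXXXXXXXXXXXXXXXXXXXXXXXXXXXXXXXXXXXXXXXXXXXXXXXXXXXXXXXXXXXXXXXXXXXXXXXXXXXXXXXXXXXXXXXXXXXXXXXXXXXXXXXXXXXXXXXXXXXXXXXXXXXXXXXXXXX

Derivation:
Step 0: DD
Step 1: XXXXXX
Step 2: DDDDDDDDDDDDDDDDDD
Step 3: XXXXXXXXXXXXXXXXXXXXXXXXXXXXXXXXXXXXXXXXXXXXXXXXXXXXXX
Step 4: DDDDDDDDDDDDDDDDDDDDDDDDDDDDDDDDDDDDDDDDDDDDDDDDDDDDDDDDDDDDDDDDDDDDDDDDDDDDDDDDDDDDDDDDDDDDDDDDDDDDDDDDDDDDDDDDDDDDDDDDDDDDDDDDDDDDDDDDDDDDDDDDDDDDDDDDDDDDDDDDDD
Step 5: XXXXXXXXXXXXXXXXXXXXXXXXXXXXXXXXXXXXXXXXXXXXXXXXXXXXXXXXXXXXXXXXXXXXXXXXXXXXXXXXXXXXXXXXXXXXXXXXXXXXXXXXXXXXXXXXXXXXXXXXXXXXXXXXXXXXXXXXXXXXXXXXXXXXXXXXXXXXXXXXXXXXXXXXXXXXXXXXXXXXXXXXXXXXXXXXXXXXXXXXXXXXXXXXXXXXXXXXXXXXXXXXXXXXXXXXXXXXXXXXXXXXXXXXXXXXXXXXXXXXXXXXXXXXXXXXXXXXXXXXXXXXXXXXXXXXXXXXXXXXXXXXXXXXXXXXXXXXXXXXXXXXXXXXXXXXXXXXXXXXXXXXXXXXXXXXXXXXXXXXXXXXXXXXXXXXXXXXXXXXXXXXXXXXXXXXXXXXXXXXXXXXXXXXXXXXXXXXXXXXXXXXXXXXXXXXXXXXXXXXXXXXXXXXXXXXXXXXXXXXXXXXXXXXXXXXXXXXXXXXXXXXXX


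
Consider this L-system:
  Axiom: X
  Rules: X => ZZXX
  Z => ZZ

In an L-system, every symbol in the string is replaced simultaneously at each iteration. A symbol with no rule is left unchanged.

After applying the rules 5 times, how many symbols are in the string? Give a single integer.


Answer: 192

Derivation:
Step 0: length = 1
Step 1: length = 4
Step 2: length = 12
Step 3: length = 32
Step 4: length = 80
Step 5: length = 192


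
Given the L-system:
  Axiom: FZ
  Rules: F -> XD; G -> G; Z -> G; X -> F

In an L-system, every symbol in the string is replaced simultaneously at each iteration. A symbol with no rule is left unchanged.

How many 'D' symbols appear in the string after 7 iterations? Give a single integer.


Step 0: FZ  (0 'D')
Step 1: XDG  (1 'D')
Step 2: FDG  (1 'D')
Step 3: XDDG  (2 'D')
Step 4: FDDG  (2 'D')
Step 5: XDDDG  (3 'D')
Step 6: FDDDG  (3 'D')
Step 7: XDDDDG  (4 'D')

Answer: 4


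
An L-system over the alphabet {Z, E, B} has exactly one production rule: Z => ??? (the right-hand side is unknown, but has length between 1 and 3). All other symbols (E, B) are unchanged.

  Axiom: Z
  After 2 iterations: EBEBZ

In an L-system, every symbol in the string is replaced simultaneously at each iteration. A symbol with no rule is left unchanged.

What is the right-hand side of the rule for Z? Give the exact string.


Answer: EBZ

Derivation:
Trying Z => EBZ:
  Step 0: Z
  Step 1: EBZ
  Step 2: EBEBZ
Matches the given result.


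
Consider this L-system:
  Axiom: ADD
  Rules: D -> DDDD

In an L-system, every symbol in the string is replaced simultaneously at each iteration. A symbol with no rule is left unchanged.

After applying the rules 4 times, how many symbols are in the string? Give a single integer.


Answer: 513

Derivation:
Step 0: length = 3
Step 1: length = 9
Step 2: length = 33
Step 3: length = 129
Step 4: length = 513


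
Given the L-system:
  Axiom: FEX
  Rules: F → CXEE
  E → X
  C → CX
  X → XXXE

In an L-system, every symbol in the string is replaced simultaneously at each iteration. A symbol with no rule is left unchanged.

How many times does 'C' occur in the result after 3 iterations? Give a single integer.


Step 0: FEX  (0 'C')
Step 1: CXEEXXXXE  (1 'C')
Step 2: CXXXXEXXXXXEXXXEXXXEXXXEX  (1 'C')
Step 3: CXXXXEXXXEXXXEXXXEXXXXEXXXEXXXEXXXEXXXEXXXXEXXXEXXXEXXXXEXXXEXXXEXXXXEXXXEXXXEXXXXE  (1 'C')

Answer: 1


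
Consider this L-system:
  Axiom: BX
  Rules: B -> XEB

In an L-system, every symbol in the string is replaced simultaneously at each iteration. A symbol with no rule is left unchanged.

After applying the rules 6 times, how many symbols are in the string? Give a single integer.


Answer: 14

Derivation:
Step 0: length = 2
Step 1: length = 4
Step 2: length = 6
Step 3: length = 8
Step 4: length = 10
Step 5: length = 12
Step 6: length = 14


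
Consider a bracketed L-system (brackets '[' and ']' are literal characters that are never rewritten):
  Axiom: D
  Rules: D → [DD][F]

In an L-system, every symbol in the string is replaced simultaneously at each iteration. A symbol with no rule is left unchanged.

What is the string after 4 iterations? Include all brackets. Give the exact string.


Answer: [[[[DD][F][DD][F]][F][[DD][F][DD][F]][F]][F][[[DD][F][DD][F]][F][[DD][F][DD][F]][F]][F]][F]

Derivation:
Step 0: D
Step 1: [DD][F]
Step 2: [[DD][F][DD][F]][F]
Step 3: [[[DD][F][DD][F]][F][[DD][F][DD][F]][F]][F]
Step 4: [[[[DD][F][DD][F]][F][[DD][F][DD][F]][F]][F][[[DD][F][DD][F]][F][[DD][F][DD][F]][F]][F]][F]


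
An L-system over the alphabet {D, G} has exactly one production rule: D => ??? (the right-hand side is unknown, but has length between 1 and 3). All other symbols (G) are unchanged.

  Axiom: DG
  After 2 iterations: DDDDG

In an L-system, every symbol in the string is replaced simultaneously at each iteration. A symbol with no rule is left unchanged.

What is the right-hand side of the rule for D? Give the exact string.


Answer: DD

Derivation:
Trying D => DD:
  Step 0: DG
  Step 1: DDG
  Step 2: DDDDG
Matches the given result.


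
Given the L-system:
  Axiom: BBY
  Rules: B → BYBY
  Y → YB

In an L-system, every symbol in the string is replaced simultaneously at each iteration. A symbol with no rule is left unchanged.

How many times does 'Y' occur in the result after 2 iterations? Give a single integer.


Answer: 15

Derivation:
Step 0: BBY  (1 'Y')
Step 1: BYBYBYBYYB  (5 'Y')
Step 2: BYBYYBBYBYYBBYBYYBBYBYYBYBBYBY  (15 'Y')


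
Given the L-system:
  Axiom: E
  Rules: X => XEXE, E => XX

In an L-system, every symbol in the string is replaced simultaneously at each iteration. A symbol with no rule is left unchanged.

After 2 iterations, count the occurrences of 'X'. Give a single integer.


Step 0: E  (0 'X')
Step 1: XX  (2 'X')
Step 2: XEXEXEXE  (4 'X')

Answer: 4


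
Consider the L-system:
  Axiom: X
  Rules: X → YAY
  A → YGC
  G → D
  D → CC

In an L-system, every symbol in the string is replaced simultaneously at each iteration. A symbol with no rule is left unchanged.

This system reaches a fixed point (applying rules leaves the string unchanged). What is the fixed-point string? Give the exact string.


Step 0: X
Step 1: YAY
Step 2: YYGCY
Step 3: YYDCY
Step 4: YYCCCY
Step 5: YYCCCY  (unchanged — fixed point at step 4)

Answer: YYCCCY


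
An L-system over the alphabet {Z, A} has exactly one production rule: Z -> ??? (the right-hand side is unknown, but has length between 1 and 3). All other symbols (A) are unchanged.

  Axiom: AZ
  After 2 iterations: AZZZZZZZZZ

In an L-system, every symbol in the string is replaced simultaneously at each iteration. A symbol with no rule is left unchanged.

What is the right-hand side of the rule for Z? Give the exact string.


Answer: ZZZ

Derivation:
Trying Z -> ZZZ:
  Step 0: AZ
  Step 1: AZZZ
  Step 2: AZZZZZZZZZ
Matches the given result.


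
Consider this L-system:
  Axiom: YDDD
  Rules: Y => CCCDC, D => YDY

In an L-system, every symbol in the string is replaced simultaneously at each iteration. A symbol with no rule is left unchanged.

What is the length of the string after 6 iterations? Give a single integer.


Step 0: length = 4
Step 1: length = 14
Step 2: length = 46
Step 3: length = 98
Step 4: length = 214
Step 5: length = 434
Step 6: length = 886

Answer: 886


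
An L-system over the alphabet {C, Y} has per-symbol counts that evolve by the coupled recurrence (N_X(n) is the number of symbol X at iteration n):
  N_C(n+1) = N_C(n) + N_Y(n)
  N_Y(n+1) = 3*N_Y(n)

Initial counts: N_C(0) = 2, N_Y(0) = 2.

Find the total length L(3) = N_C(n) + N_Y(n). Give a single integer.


Step 0: N_C=2, N_Y=2, L=4
Step 1: N_C=4, N_Y=6, L=10
Step 2: N_C=10, N_Y=18, L=28
Step 3: N_C=28, N_Y=54, L=82

Answer: 82


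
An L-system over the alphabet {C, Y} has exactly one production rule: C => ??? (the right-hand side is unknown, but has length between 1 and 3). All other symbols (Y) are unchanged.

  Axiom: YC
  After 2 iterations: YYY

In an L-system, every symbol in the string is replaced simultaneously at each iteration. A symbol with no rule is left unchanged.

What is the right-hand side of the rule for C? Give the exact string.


Answer: YY

Derivation:
Trying C => YY:
  Step 0: YC
  Step 1: YYY
  Step 2: YYY
Matches the given result.


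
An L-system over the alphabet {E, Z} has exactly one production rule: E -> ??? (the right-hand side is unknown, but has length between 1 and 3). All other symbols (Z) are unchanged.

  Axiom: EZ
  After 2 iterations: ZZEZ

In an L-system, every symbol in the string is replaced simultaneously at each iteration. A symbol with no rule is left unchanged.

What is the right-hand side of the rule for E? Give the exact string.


Answer: ZE

Derivation:
Trying E -> ZE:
  Step 0: EZ
  Step 1: ZEZ
  Step 2: ZZEZ
Matches the given result.


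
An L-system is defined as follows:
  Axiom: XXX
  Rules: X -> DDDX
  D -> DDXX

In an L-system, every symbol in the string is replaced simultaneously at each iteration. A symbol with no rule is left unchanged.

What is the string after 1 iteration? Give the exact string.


Answer: DDDXDDDXDDDX

Derivation:
Step 0: XXX
Step 1: DDDXDDDXDDDX


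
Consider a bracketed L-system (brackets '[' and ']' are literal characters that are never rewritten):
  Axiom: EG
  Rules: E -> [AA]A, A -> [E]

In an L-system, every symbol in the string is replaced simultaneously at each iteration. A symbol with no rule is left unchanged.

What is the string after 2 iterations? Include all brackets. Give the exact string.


Answer: [[E][E]][E]G

Derivation:
Step 0: EG
Step 1: [AA]AG
Step 2: [[E][E]][E]G


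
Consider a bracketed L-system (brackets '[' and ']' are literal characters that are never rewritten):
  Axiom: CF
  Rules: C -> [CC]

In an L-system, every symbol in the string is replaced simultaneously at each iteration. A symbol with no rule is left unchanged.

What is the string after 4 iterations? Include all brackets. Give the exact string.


Answer: [[[[CC][CC]][[CC][CC]]][[[CC][CC]][[CC][CC]]]]F

Derivation:
Step 0: CF
Step 1: [CC]F
Step 2: [[CC][CC]]F
Step 3: [[[CC][CC]][[CC][CC]]]F
Step 4: [[[[CC][CC]][[CC][CC]]][[[CC][CC]][[CC][CC]]]]F


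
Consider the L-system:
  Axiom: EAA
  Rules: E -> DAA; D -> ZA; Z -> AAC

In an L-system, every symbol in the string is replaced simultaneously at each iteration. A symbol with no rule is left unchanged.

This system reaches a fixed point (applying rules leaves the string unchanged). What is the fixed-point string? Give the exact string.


Answer: AACAAAAA

Derivation:
Step 0: EAA
Step 1: DAAAA
Step 2: ZAAAAA
Step 3: AACAAAAA
Step 4: AACAAAAA  (unchanged — fixed point at step 3)


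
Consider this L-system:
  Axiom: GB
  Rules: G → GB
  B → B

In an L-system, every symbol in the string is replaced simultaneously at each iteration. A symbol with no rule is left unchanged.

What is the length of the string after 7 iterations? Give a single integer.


Step 0: length = 2
Step 1: length = 3
Step 2: length = 4
Step 3: length = 5
Step 4: length = 6
Step 5: length = 7
Step 6: length = 8
Step 7: length = 9

Answer: 9


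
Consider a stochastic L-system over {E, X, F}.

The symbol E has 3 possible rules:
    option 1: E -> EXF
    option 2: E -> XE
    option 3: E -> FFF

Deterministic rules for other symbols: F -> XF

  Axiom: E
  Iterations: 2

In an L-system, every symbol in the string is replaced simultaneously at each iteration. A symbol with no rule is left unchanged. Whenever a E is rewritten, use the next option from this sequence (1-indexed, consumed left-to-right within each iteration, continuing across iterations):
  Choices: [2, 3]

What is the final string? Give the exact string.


Answer: XFFF

Derivation:
Step 0: E
Step 1: XE  (used choices [2])
Step 2: XFFF  (used choices [3])


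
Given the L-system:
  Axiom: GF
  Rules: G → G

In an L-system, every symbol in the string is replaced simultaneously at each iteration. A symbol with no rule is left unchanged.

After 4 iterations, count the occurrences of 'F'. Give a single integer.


Answer: 1

Derivation:
Step 0: GF  (1 'F')
Step 1: GF  (1 'F')
Step 2: GF  (1 'F')
Step 3: GF  (1 'F')
Step 4: GF  (1 'F')


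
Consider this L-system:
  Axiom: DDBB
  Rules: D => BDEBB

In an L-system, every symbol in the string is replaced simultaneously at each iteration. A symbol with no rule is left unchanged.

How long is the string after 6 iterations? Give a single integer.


Answer: 52

Derivation:
Step 0: length = 4
Step 1: length = 12
Step 2: length = 20
Step 3: length = 28
Step 4: length = 36
Step 5: length = 44
Step 6: length = 52


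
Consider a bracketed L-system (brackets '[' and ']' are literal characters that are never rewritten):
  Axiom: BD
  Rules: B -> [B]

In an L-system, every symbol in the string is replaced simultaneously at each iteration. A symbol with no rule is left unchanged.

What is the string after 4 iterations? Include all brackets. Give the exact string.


Step 0: BD
Step 1: [B]D
Step 2: [[B]]D
Step 3: [[[B]]]D
Step 4: [[[[B]]]]D

Answer: [[[[B]]]]D


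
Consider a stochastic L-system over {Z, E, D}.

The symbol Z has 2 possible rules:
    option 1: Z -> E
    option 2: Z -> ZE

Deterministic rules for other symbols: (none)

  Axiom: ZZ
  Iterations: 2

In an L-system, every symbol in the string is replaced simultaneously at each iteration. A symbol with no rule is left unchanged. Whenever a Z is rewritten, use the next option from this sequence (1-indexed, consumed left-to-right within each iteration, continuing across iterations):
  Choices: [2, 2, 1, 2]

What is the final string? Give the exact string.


Step 0: ZZ
Step 1: ZEZE  (used choices [2, 2])
Step 2: EEZEE  (used choices [1, 2])

Answer: EEZEE


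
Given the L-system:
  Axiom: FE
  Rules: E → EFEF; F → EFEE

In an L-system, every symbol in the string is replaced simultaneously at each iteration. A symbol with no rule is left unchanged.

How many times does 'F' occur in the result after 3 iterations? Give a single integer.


Step 0: FE  (1 'F')
Step 1: EFEEEFEF  (3 'F')
Step 2: EFEFEFEEEFEFEFEFEFEFEFEEEFEFEFEE  (13 'F')
Step 3: EFEFEFEEEFEFEFEEEFEFEFEEEFEFEFEFEFEFEFEEEFEFEFEEEFEFEFEEEFEFEFEEEFEFEFEEEFEFEFEEEFEFEFEEEFEFEFEFEFEFEFEEEFEFEFEEEFEFEFEEEFEFEFEF  (51 'F')

Answer: 51


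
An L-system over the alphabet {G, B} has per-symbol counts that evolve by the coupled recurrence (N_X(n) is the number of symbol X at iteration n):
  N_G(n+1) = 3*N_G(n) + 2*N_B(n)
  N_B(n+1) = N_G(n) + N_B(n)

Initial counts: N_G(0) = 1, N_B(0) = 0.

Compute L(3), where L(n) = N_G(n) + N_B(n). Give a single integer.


Step 0: N_G=1, N_B=0, L=1
Step 1: N_G=3, N_B=1, L=4
Step 2: N_G=11, N_B=4, L=15
Step 3: N_G=41, N_B=15, L=56

Answer: 56


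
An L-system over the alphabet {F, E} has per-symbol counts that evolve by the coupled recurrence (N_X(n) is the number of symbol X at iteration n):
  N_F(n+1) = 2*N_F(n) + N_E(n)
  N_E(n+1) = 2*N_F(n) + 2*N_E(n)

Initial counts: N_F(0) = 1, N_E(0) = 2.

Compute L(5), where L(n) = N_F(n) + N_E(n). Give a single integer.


Step 0: N_F=1, N_E=2, L=3
Step 1: N_F=4, N_E=6, L=10
Step 2: N_F=14, N_E=20, L=34
Step 3: N_F=48, N_E=68, L=116
Step 4: N_F=164, N_E=232, L=396
Step 5: N_F=560, N_E=792, L=1352

Answer: 1352


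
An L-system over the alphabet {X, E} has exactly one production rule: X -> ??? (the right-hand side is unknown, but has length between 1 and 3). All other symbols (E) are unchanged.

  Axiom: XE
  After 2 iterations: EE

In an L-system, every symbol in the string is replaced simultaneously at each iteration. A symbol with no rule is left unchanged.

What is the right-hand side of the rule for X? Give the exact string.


Trying X -> E:
  Step 0: XE
  Step 1: EE
  Step 2: EE
Matches the given result.

Answer: E


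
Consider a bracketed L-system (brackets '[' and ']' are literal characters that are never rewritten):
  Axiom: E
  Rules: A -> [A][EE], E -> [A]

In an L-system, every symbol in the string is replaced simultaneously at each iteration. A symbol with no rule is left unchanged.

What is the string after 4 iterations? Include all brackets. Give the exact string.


Answer: [[[[A][EE]][[A][A]]][[[A][EE]][[A][EE]]]]

Derivation:
Step 0: E
Step 1: [A]
Step 2: [[A][EE]]
Step 3: [[[A][EE]][[A][A]]]
Step 4: [[[[A][EE]][[A][A]]][[[A][EE]][[A][EE]]]]


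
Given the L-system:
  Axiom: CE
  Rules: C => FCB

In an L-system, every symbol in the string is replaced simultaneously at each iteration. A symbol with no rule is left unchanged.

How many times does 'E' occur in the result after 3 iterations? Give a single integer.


Answer: 1

Derivation:
Step 0: CE  (1 'E')
Step 1: FCBE  (1 'E')
Step 2: FFCBBE  (1 'E')
Step 3: FFFCBBBE  (1 'E')


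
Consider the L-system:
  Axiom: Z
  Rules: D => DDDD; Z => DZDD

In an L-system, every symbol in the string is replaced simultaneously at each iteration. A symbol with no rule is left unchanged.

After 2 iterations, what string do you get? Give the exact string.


Answer: DDDDDZDDDDDDDDDD

Derivation:
Step 0: Z
Step 1: DZDD
Step 2: DDDDDZDDDDDDDDDD


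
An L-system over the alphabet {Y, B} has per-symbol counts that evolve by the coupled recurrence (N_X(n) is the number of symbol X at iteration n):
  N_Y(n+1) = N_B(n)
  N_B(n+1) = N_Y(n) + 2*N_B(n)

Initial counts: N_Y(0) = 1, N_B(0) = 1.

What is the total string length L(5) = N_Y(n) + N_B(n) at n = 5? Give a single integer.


Step 0: N_Y=1, N_B=1, L=2
Step 1: N_Y=1, N_B=3, L=4
Step 2: N_Y=3, N_B=7, L=10
Step 3: N_Y=7, N_B=17, L=24
Step 4: N_Y=17, N_B=41, L=58
Step 5: N_Y=41, N_B=99, L=140

Answer: 140


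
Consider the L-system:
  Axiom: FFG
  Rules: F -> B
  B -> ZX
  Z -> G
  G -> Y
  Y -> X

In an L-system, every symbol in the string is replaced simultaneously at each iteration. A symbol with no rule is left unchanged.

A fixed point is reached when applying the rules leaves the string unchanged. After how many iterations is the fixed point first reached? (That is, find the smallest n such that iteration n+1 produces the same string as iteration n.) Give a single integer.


Step 0: FFG
Step 1: BBY
Step 2: ZXZXX
Step 3: GXGXX
Step 4: YXYXX
Step 5: XXXXX
Step 6: XXXXX  (unchanged — fixed point at step 5)

Answer: 5


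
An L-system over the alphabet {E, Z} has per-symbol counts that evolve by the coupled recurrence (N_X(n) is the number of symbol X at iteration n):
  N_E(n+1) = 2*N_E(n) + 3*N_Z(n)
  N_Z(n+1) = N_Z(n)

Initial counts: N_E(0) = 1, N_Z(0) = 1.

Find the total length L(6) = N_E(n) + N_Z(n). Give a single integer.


Answer: 254

Derivation:
Step 0: N_E=1, N_Z=1, L=2
Step 1: N_E=5, N_Z=1, L=6
Step 2: N_E=13, N_Z=1, L=14
Step 3: N_E=29, N_Z=1, L=30
Step 4: N_E=61, N_Z=1, L=62
Step 5: N_E=125, N_Z=1, L=126
Step 6: N_E=253, N_Z=1, L=254


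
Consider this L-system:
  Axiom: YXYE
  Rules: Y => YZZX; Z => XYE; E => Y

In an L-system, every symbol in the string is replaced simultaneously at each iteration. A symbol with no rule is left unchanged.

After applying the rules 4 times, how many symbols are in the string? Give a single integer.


Answer: 139

Derivation:
Step 0: length = 4
Step 1: length = 10
Step 2: length = 27
Step 3: length = 60
Step 4: length = 139
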